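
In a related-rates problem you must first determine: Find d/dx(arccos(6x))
d/dx[arccos(u)]=-u'/√(1-u²), u=6x, u'=6

Answer: -6/√(1 - 36x²)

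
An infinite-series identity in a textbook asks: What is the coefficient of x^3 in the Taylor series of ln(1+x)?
ln(1+x) = Σ (-1)^(n+1) x^n/n
Coefficient of x^3 = (-1)^4/3 = 1/3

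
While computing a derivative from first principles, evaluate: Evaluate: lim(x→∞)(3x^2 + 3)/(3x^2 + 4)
Divide numerator and denominator by x^2:
lim (3+3/x^2)/(3+4/x^2)=1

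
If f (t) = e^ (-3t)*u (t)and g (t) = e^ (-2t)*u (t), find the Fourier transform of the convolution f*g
By the convolution theorem: F{f * g}=F(omega) * G(omega)
F(omega)=1/(3 + j * omega), G(omega)=1/(2 + j * omega)
F{f * g}=1/((3 + j * omega)(2 + j * omega))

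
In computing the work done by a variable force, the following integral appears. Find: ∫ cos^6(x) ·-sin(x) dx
Let u = cos(x), du = -sin(x) dx
∫ u^6 du = u^7/7 + C

Answer: cos^7(x)/7 + C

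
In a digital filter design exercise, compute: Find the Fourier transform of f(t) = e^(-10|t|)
Using the standard pair: F{e^(-a|t|)} = 2a/(a^2 + omega^2)
With a = 10: F(omega) = 20/(100 + omega^2)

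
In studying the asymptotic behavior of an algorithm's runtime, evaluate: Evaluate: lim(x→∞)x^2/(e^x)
Apply L'Hôpital 2 times (∞/∞ each time):
Eventually get 2!/(e^x) → 0

Answer: 0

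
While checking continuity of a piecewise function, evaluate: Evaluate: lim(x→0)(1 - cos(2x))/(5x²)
Using 1-cos(u) ≈ u²/2 for small u:
(1-cos(2x)) ≈ (2x)²/2=4x²/2
So limit=4/(2·5)=2/5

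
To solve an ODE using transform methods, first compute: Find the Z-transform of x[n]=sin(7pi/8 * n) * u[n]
Z{sin(w0 * n) * u[n]} = z * sin(w0)/(z^2-2z * cos(w0)+1)
With w0 = 7pi/8: X(z) = z * sin(7pi/8)/(z^2-2z * cos(7pi/8)+1)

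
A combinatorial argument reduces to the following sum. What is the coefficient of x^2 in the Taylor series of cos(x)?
cos(x) = Σ (-1)^k x^(2k)/(2k)!
For x^2: (-1)^1/2! = -1/2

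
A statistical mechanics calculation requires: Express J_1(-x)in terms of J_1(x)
For integer n: J_n(-x) = (-1)^n J_n(x)
With n = 1: J_1(-x) = (-1)^1 J_1(x) = -J_1(x)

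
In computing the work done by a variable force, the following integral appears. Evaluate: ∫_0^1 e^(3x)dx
Antiderivative: (1/3)e^(3x)
Evaluate: (1/3)(e^3 - 1)

Answer: (e^3 - 1)/3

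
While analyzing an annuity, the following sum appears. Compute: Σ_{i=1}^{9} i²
Using formula: Σ i^2=n(n+1)(2n+1)/6=9·10·19/6=285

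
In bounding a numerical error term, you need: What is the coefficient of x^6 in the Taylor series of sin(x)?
sin(x) has only odd powers. Coefficient of x^6=0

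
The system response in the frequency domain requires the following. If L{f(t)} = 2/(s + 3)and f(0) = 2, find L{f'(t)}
L{f'(t)}=s·F(s) - f(0)=2s/(s + 3) - 2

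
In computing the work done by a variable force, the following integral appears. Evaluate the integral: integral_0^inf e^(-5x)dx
integral_0^inf e^(-5x) dx=[-1/5 * e^(-5x)]_0^inf
=0 - (-1/5)=1/5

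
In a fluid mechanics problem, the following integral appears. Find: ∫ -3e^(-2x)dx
Since d/dx[e^(-2x)]=-2e^(-2x), we get 3/2 e^(-2x) + C

Answer: (3/2)e^(-2x) + C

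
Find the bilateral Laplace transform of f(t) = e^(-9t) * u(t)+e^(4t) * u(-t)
For e^(-9t) * u(t): L=1/(s+9), Re(s) > -9
For e^(4t) * u(-t): L=-1/(s-4), Re(s) < 4
Combined: F(s)=1/(s+9)-1/(s-4), -9 < Re(s) < 4

Answer: 1/(s+9)-1/(s-4), ROC: -9 < Re(s) < 4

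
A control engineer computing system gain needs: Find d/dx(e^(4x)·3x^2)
Product rule: (fg)'=f'g+fg'
f=e^(4x), f'=4·e^(4x)
g=3x^2, g'=6x

Answer: 12·e^(4x)·x^2+6·e^(4x)·x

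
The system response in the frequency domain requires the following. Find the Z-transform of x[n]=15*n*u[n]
Z{n * u[n]} = z/(z-1)^2
By linearity: Z{15 * n * u[n]} = 15z/(z-1)^2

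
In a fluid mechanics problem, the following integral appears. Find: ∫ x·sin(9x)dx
By parts: u=x, dv=sin(9x) dx
du=dx, v=-cos(9x)/9
=-x·cos(9x)/9 + sin(9x)/9² + C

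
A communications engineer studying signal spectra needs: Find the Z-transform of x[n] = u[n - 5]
Using the time-shift property: Z{u[n-5]}=z^(-5)*z/(z-1)
=z^(-4)/(z-1)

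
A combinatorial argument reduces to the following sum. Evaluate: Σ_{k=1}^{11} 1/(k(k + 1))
Partial fractions: 1/(k(k+1)) = 1/k - 1/(k+1)
Telescoping sum: 1(1-1/12) = 1·11/12

Answer: 11/12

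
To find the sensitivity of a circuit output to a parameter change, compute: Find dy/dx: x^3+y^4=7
Differentiate: 3x^2 + 4y^3·(dy/dx) = 0
dy/dx = -3x^2/(4y^3)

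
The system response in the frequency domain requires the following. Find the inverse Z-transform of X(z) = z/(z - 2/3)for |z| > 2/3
Standard pair: z/(z-a) <-> a^n * u[n] for causal signals
With a = 2/3: x[n] = (2/3)^n * u[n]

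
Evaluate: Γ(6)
Γ(n)=(n-1)! for positive integers
Γ(6)=5!=120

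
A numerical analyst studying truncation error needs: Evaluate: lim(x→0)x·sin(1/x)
Squeeze theorem: -|x| ≤ x·sin(1/x) ≤ |x|
Since x → 0 as x → 0, by squeeze theorem the limit is 0

Answer: 0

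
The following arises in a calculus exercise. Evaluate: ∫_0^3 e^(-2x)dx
Antiderivative: (1/(-2))e^(-2x)
Evaluate: (1/(-2))(e^-6 - 1)

Answer: (e^-6 - 1)/(-2)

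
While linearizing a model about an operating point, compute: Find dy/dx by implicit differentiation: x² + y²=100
Differentiate both sides: 2x+2y·(dy/dx)=0
Solve: dy/dx=-2x/(2y)=-x/y

Answer: dy/dx=-x/y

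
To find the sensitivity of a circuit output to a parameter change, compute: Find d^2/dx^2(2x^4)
Apply power rule 2 times:
d^1: 8x^3
d^2: 24x^2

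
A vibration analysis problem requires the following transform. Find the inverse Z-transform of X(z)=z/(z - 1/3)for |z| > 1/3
Standard pair: z/(z-a) <-> a^n*u[n] for causal signals
With a=1/3: x[n]=(1/3)^n*u[n]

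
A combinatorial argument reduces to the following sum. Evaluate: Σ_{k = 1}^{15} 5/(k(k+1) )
Partial fractions: 5/(k(k+1)) = 5/k - 5/(k+1)
Telescoping sum: 5(1-1/16) = 5·15/16

Answer: 75/16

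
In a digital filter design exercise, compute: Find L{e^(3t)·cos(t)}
First shifting: L{e^(at)f(t)} = F(s-a)
L{cos(t)} = s/(s² + 1)
Shift: (s-3)/((s-3)² + 1)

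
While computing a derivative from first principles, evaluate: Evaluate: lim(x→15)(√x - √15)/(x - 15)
Multiply by conjugate (√x + √15)/(√x + √15):
=(x - 15)/((x - 15)(√x + √15))=1/(√x + √15)
As x → 15: 1/(2√15)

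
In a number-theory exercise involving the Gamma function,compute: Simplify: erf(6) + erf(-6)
erf is odd: erf(-6) = -erf(6)
erf(6) + erf(-6) = erf(6) - erf(6) = 0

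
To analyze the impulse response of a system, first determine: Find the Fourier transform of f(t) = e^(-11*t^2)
The Fourier transform of a Gaussian e^(-a * t^2) is sqrt(pi/a) * e^(-omega^2/(4a)).
With a=11: F(omega)=sqrt(pi/11) * e^(-omega^2/44)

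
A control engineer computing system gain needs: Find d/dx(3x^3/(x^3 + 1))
Quotient rule: (f/g)'=(f'g - fg')/g²
f=3x^3, f'=9x^2
g=x^3+1, g'=3x^2

Answer: (9x^2·(x^3+1)-9x^5)/(x^3+1)²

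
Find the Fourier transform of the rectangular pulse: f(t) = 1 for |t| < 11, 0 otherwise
F(omega) = integral from -11 to 11 of e^(-j*omega*t) dt
= 2*sin(11*omega)/omega = 22*sinc(11*omega/pi)

Answer: 2*sin(11*omega)/omega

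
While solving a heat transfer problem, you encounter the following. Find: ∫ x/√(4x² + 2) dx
Let u = 4x² + 2, du = 8x dx
∫ (1/8)·u^(-1/2) du = √u/4 + C

Answer: √(4x² + 2)/4 + C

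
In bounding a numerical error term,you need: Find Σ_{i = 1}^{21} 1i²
= 1·n(n+1)(2n+1)/6 = 1·21·22·43/6 = 3311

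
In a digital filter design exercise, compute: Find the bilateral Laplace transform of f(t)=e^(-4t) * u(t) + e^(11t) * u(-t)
For e^(-4t) * u(t): L=1/(s+4), Re(s) > -4
For e^(11t) * u(-t): L=-1/(s-11), Re(s) < 11
Combined: F(s)=1/(s+4)-1/(s-11), -4 < Re(s) < 11

Answer: 1/(s+4)-1/(s-11), ROC: -4 < Re(s) < 11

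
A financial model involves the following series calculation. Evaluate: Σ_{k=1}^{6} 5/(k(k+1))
Partial fractions: 5/(k(k + 1))=5/k - 5/(k + 1)
Telescoping sum: 5(1 - 1/7)=5·6/7

Answer: 30/7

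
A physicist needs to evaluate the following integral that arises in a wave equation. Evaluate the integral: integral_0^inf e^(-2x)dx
integral_0^inf e^(-2x) dx = [-1/2 * e^(-2x)]_0^inf
= 0 - (-1/2) = 1/2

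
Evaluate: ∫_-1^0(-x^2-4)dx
Step 1: Find antiderivative F(x) = (-1/3)x^3 - 4x
Step 2: F(0) - F(-1) = 0 - (13/3) = -13/3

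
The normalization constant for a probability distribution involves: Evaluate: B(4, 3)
B(x,y)=Γ(x)Γ(y)/Γ(x + y)=(x-1)!(y-1)!/(x + y-1)!
B(4,3)=3!·2!/6!=1/60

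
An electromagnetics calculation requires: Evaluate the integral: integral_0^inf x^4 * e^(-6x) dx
This is a Gamma integral. Substitute u = 6x (du = 6 dx):
integral_0^inf x^4*e^(-6x) dx = (1/6^5) integral_0^inf u^4*e^(-u) du
= Gamma(5)/6^5 = 4!/6^5 = 24/7776

Answer: 1/324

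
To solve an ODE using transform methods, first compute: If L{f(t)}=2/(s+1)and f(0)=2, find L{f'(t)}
L{f'(t)} = s·F(s) - f(0) = 2s/(s + 1) - 2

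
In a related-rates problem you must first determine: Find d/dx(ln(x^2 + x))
Chain rule: d/dx[ln(u)]=u'/u where u=x^2 + x
u'=2x + 1

Answer: (2x + 1)/(x^2 + x)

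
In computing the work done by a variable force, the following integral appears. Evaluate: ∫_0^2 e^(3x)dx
Antiderivative: (1/3)e^(3x)
Evaluate: (1/3)(e^6 - 1)

Answer: (e^6 - 1)/3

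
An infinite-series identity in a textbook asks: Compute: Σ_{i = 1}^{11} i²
Using formula: Σ i^2 = n(n + 1)(2n + 1)/6 = 11·12·23/6 = 506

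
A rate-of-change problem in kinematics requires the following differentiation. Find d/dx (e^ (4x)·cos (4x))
Product rule: (fg)'=f'g+fg'
f=e^(4x), f'=4·e^(4x)
g=cos(4x), g'=-4·sin(4x)

Answer: 4·e^(4x)·cos(4x)-4·e^(4x)·sin(4x)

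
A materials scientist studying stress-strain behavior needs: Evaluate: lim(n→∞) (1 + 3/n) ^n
This is the definition of e^3: lim(1+3/n)^n=e^3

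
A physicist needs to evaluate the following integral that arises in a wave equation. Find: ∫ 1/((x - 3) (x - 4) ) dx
Partial fractions: 1/((x-3)(x-4)) = A/(x-3) + B/(x-4)
A = -1, B = 1
∫ [-1· 1/(x-3) + 1· 1/(x-4)] dx
= (1)[ln|x-4| - ln|x-3|] + C

Answer: ln|(x-4)/(x-3)| + C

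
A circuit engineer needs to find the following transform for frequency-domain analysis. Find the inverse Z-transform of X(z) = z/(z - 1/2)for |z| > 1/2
Standard pair: z/(z-a) <-> a^n * u[n] for causal signals
With a = 1/2: x[n] = (1/2)^n * u[n]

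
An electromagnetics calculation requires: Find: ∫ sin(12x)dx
Using substitution u = 12x: ∫ sin(u) du/12 = -cos(u)/12+C

Answer: (-1/12)cos(12x)+C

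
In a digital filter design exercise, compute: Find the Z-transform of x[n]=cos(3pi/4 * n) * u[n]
Z{cos(w0 * n) * u[n]} = z(z - cos(w0))/(z^2-2z * cos(w0)+1)
With w0 = 3pi/4: X(z) = z(z - cos(3pi/4))/(z^2-2z * cos(3pi/4)+1)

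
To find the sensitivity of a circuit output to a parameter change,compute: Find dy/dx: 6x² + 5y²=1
Differentiate: 12x+10y·(dy/dx)=0
dy/dx=-12x/(10y)=-(6/5)·(x/y)

Answer: dy/dx=-(6/5)·(x/y)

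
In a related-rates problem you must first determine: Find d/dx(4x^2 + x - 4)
Power rule: d/dx(ax^n)=n·a·x^(n-1)
Term by term: 8·x+1

Answer: 8x+1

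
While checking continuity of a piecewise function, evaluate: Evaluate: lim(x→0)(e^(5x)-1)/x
L'Hôpital (0/0): lim 5e^(5x)/1=5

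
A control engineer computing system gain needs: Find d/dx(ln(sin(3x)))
Chain rule: d/dx[ln(u)] = u'/u where u = sin(3x)
u' = 3cos(3x)

Answer: (3cos(3x))/(sin(3x))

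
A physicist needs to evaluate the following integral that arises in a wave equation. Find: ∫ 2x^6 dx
Using power rule: ∫ 2x^6 dx = 2/7 x^7+C = (2/7)x^7+C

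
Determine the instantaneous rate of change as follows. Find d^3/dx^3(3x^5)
Apply power rule 3 times:
d^1: 15x^4
d^2: 60x^3
d^3: 180x^2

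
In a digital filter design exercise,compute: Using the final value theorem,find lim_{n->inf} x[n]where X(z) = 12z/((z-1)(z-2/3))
Final value theorem: lim x[n] = lim_{z->1} (z-1) * X(z)
(z-1) * X(z) = 12z/(z-2/3)
As z->1: 12/(1 - 2/3) = 12/(1/3) = 36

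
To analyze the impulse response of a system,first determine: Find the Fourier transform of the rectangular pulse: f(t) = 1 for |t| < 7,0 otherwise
F(omega) = integral from -7 to 7 of e^(-j*omega*t) dt
= 2*sin(7*omega)/omega = 14*sinc(7*omega/pi)

Answer: 2*sin(7*omega)/omega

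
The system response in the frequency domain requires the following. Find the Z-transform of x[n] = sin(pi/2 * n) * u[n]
Z{sin(w0 * n) * u[n]} = z * sin(w0)/(z^2 - 2z * cos(w0) + 1)
With w0 = pi/2: X(z) = z * sin(pi/2)/(z^2 - 2z * cos(pi/2) + 1)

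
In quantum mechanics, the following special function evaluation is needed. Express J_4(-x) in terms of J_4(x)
For integer n: J_n(-x) = (-1)^n J_n(x)
With n = 4: J_4(-x) = (-1)^4 J_4(x) = J_4(x)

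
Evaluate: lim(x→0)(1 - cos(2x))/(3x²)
Using 1-cos(u) ≈ u²/2 for small u:
(1-cos(2x)) ≈ (2x)²/2=4x²/2
So limit=4/(2·3)=2/3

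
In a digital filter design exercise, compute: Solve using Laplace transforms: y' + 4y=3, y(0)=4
Take L of both sides: sY(s)-4+4Y(s) = 3/s
Y(s)(s+4) = 3/s+4
Y(s) = 3/(s(s+4))+4/(s+4)
Partial fractions: 3/(s(s+4)) = (3/4)/s - (3/4)/(s+4)
So Y(s) = (3/4)/s+(13/4)/(s+4)
Inverse transform (L^(-1){1/s} = 1, L^(-1){1/(s+4)} = e^(-4t)):

Answer: y(t) = 3/4+(13/4)·e^(-4t)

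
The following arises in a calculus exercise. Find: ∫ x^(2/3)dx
Power rule: ∫ x^(2/3) dx=x^(5/3)/(5/3) + C

Answer: (3/5)·x^(5/3) + C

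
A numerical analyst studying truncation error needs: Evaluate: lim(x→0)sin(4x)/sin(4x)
sin(u) ≈ u for small u:
sin(4x)/sin(4x) ≈ 4x/(4x)=4/4

Answer: 1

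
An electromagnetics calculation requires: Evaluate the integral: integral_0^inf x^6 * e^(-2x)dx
This is a Gamma integral. Substitute u = 2x (du = 2 dx):
integral_0^inf x^6*e^(-2x) dx = (1/2^7) integral_0^inf u^6*e^(-u) du
= Gamma(7)/2^7 = 6!/2^7 = 720/128

Answer: 45/8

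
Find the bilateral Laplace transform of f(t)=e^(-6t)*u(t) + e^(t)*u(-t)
For e^(-6t) * u(t): L=1/(s + 6), Re(s) > -6
For e^(t) * u(-t): L=-1/(s-1), Re(s) < 1
Combined: F(s)=1/(s + 6) - 1/(s-1), -6 < Re(s) < 1

Answer: 1/(s + 6) - 1/(s-1), ROC: -6 < Re(s) < 1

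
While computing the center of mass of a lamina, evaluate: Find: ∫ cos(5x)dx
Using substitution u=5x: ∫ cos(u) du/5=sin(u)/5 + C

Answer: (1/5)sin(5x) + C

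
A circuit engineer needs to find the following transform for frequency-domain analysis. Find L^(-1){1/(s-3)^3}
L^(-1){1/(s-a)^n} = t^(n-1)·e^(at)/(n-1)!
Here a = 3, n = 3: t^2·e^(3t)/2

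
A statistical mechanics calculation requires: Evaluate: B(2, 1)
B(x,y)=Γ(x)Γ(y)/Γ(x+y)=(x-1)!(y-1)!/(x+y-1)!
B(2,1)=1!·0!/2!=1/2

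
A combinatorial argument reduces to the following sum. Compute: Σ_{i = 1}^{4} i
Using formula: Σ i^1=n(n+1)/2=4·5/2=10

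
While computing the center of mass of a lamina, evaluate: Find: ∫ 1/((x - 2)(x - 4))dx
Partial fractions: 1/((x-2)(x-4))=A/(x-2) + B/(x-4)
A=-1/2, B=1/2
∫ [-1/2· 1/(x-2) + 1/2· 1/(x-4)] dx
=(1/2)[ln|x-4| - ln|x-2|] + C

Answer: (1/2)·ln|(x-4)/(x-2)| + C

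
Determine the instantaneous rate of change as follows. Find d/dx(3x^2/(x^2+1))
Quotient rule: (f/g)' = (f'g - fg')/g²
f = 3x^2, f' = 6x
g = x^2 + 1, g' = 2x

Answer: (6x·(x^2 + 1) - 6x^3)/(x^2 + 1)²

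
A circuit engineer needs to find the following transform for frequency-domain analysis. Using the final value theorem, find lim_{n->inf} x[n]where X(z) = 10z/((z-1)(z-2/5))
Final value theorem: lim x[n] = lim_{z->1} (z-1) * X(z)
(z-1) * X(z) = 10z/(z-2/5)
As z->1: 10/(1-2/5) = 10/(3/5) = 50/3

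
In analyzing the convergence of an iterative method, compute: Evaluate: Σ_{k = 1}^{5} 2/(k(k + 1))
Partial fractions: 2/(k(k+1))=2/k - 2/(k+1)
Telescoping sum: 2(1-1/6)=2·5/6

Answer: 5/3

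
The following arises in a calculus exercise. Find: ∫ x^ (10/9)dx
Power rule: ∫ x^(10/9) dx = x^(19/9)/(19/9) + C

Answer: (9/19)·x^(19/9) + C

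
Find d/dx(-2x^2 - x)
Power rule: d/dx(ax^n)=n·a·x^(n-1)
Term by term: -4·x - 1

Answer: -4x - 1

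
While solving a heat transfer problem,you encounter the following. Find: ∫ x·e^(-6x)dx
Integration by parts: u=x, dv=e^(-6x) dx
du=dx, v=e^(-6x)/(-6)
=x·e^(-6x)/(-6) - ∫ e^(-6x)/(-6) dx
=x·e^(-6x)/(-6) - e^(-6x)/36+C

Answer: e^(-6x)(x/(-6)-1/36)+C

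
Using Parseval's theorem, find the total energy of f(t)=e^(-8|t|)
Parseval's theorem: E=integral |f(t)|^2 dt=(1/2pi) integral |F(omega)|^2 domega
E=integral_{-inf}^{inf} e^(-16|t|) dt=2*integral_0^inf e^(-16t) dt=2/(2*8)=1/8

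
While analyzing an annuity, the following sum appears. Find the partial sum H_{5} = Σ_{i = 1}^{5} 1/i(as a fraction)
H_5=1 + 1/2 + 1/3 + ... + 1/5
=137/60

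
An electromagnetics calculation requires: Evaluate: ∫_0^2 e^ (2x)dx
Antiderivative: (1/2)e^(2x)
Evaluate: (1/2)(e^4 - 1)

Answer: (e^4 - 1)/2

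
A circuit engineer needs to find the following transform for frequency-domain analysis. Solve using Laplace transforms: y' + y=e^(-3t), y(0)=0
Take L: sY - 0 + Y=1/(s + 3)
Y(s + 1)=1/(s + 3) + 0
Y=1/((s + 3)(s + 1)) + 0/(s + 1)
Partial fractions: 1/((s + 3)(s + 1))=-(1/2)/(s + 3) + (1/2)/(s + 1)
So Y=-(1/2)/(s + 3) + (1/2)/(s + 1)
Inverse Laplace transform (L^(-1){1/(s + 3)}=e^(-3t), L^(-1){1/(s + 1)}=e^(-t)):

Answer: y(t)=(-1/2)·e^(-3t) + (1/2)·e^(-t)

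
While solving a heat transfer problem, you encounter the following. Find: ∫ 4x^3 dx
Using power rule: ∫ 4x^3 dx = 4/4 x^4 + C = x^4 + C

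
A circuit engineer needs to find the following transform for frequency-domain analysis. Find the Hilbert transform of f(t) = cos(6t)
The Hilbert transform shifts each frequency component by -pi/2.
H{cos(wt)}=sin(wt)
With w=6: H{cos(6t)}=sin(6t)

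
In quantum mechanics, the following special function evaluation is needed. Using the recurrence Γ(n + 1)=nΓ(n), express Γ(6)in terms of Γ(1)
Γ(6) = 5Γ(5) = 5·4Γ(4) = ... = 5!·Γ(1) = 120·Γ(1)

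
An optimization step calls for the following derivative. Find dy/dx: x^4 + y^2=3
Differentiate: 4x^3 + 2y·(dy/dx)=0
dy/dx=-4x^3/(2y)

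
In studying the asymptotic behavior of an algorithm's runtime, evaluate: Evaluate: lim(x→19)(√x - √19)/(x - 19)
Multiply by conjugate (√x+√19)/(√x+√19):
=(x - 19)/((x - 19)(√x+√19))=1/(√x+√19)
As x → 19: 1/(2√19)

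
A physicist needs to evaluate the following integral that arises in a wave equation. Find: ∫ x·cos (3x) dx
By parts: u = x, dv = cos(3x) dx
du = dx, v = sin(3x)/3
= x·sin(3x)/3+cos(3x)/3²+C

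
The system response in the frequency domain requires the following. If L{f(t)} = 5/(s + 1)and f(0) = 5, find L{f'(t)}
L{f'(t)} = s·F(s) - f(0) = 5s/(s + 1) - 5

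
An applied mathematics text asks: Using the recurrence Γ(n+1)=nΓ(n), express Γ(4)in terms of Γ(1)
Γ(4)=3Γ(3)=3·2Γ(2)=...=3!·Γ(1)=6·Γ(1)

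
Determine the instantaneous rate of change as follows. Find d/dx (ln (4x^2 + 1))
Chain rule: d/dx[ln(u)]=u'/u where u=4x^2+1
u'=8x

Answer: (8x)/(4x^2+1)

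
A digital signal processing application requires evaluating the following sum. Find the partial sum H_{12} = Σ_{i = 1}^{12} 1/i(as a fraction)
H_12 = 1 + 1/2 + 1/3 + ... + 1/12
= 86021/27720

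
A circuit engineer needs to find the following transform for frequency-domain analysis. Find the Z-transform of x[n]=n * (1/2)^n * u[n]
Using the property Z{n * a^n * u[n]} = az/(z-a)^2
With a = 1/2: X(z) = (1/2)z/(z - 1/2)^2, |z| > 1/2

Answer: (1/2)z/(z - 1/2)^2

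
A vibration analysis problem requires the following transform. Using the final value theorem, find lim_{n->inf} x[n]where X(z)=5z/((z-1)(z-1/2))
Final value theorem: lim x[n] = lim_{z->1} (z-1) * X(z)
(z-1) * X(z) = 5z/(z-1/2)
As z->1: 5/(1 - 1/2) = 5/(1/2) = 10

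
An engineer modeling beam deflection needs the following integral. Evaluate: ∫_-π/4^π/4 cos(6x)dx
Antiderivative: sin(6x)/6
Evaluate at bounds: [sin(6·π/4)/6] - [sin(6·-π/4)/6]
= ((-1) - (1))/6 = -1/3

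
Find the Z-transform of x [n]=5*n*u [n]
Z{n*u[n]} = z/(z-1)^2
By linearity: Z{5*n*u[n]} = 5z/(z-1)^2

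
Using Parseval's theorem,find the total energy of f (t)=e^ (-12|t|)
Parseval's theorem: E=integral |f(t)|^2 dt=(1/2pi) integral |F(omega)|^2 domega
E=integral_{-inf}^{inf} e^(-24|t|) dt=2*integral_0^inf e^(-24t) dt=2/(2*12)=1/12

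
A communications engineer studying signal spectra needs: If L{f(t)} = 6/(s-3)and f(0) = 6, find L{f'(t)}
L{f'(t)} = s·F(s) - f(0) = 6s/(s-3) - 6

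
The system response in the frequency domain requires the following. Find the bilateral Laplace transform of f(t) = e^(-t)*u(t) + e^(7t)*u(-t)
For e^(-t)*u(t): L=1/(s+1), Re(s) > -1
For e^(7t)*u(-t): L=-1/(s-7), Re(s) < 7
Combined: F(s)=1/(s+1)-1/(s-7), -1 < Re(s) < 7

Answer: 1/(s+1)-1/(s-7), ROC: -1 < Re(s) < 7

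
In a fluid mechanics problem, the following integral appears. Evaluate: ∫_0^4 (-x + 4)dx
Step 1: Find antiderivative F(x)=(-1/2)x^2+4x
Step 2: F(4) - F(0)=8 - (0)=8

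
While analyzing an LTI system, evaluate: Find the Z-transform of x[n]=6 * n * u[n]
Z{n * u[n]} = z/(z-1)^2
By linearity: Z{6 * n * u[n]} = 6z/(z-1)^2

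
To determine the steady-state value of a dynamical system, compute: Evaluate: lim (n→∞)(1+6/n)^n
This is the definition of e^6: lim(1 + 6/n)^n=e^6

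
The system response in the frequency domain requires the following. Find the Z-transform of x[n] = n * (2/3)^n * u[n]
Using the property Z{n * a^n * u[n]}=az/(z-a)^2
With a=2/3: X(z)=(2/3)z/(z - 2/3)^2, |z| > 2/3

Answer: (2/3)z/(z - 2/3)^2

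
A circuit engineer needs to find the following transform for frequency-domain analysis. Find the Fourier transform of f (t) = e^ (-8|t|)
Using the standard pair: F{e^(-a|t|)} = 2a/(a^2 + omega^2)
With a = 8: F(omega) = 16/(64 + omega^2)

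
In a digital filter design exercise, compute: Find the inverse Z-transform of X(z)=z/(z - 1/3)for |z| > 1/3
Standard pair: z/(z-a) <-> a^n*u[n] for causal signals
With a=1/3: x[n]=(1/3)^n*u[n]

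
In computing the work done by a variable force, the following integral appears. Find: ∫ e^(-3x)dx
Since d/dx[e^(-3x)]=-3e^(-3x), we get -1/3 e^(-3x)+C

Answer: (-1/3)e^(-3x)+C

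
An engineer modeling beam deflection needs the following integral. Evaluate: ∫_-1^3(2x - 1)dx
Step 1: Find antiderivative F(x)=x^2 - x
Step 2: F(3) - F(-1)=6 - (2)=4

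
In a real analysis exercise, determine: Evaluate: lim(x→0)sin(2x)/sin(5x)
sin(u) ≈ u for small u:
sin(2x)/sin(5x) ≈ 2x/(5x) = 2/5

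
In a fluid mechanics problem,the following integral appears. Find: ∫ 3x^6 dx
Using power rule: ∫ 3x^6 dx = 3/7 x^7+C = (3/7)x^7+C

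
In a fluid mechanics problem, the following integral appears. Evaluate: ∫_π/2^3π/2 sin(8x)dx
Antiderivative: -cos(8x)/8
Evaluate at bounds: [-cos(8·3π/2)/8] - [-cos(8·π/2)/8]
= (-(1) + (1))/8 = 0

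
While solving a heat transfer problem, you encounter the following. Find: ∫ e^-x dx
Since d/dx[e^-x] = - e^-x, we get -1e^-x + C

Answer: -e^-x + C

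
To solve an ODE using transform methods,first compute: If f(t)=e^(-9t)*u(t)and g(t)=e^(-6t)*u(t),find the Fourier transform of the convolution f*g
By the convolution theorem: F{f*g} = F(omega)*G(omega)
F(omega) = 1/(9+j*omega), G(omega) = 1/(6+j*omega)
F{f*g} = 1/((9+j*omega)(6+j*omega))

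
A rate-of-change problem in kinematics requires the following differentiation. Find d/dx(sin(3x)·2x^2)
Product rule: (fg)' = f'g + fg'
f = sin(3x), f' = 3·cos(3x)
g = 2x^2, g' = 4x

Answer: 6·cos(3x)·x^2 + 4·sin(3x)·x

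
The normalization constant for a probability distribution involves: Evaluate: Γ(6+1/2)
Γ(n+1/2)=(2n)!√π/(4^n·n!)
=479001600√π/(4096·720)=(10395/64)·√π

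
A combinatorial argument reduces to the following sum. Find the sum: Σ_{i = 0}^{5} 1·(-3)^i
Geometric series: S=a(1 - r^n)/(1 - r)
a=1, r=-3, n=6
S=1(1 - 729)/4=-182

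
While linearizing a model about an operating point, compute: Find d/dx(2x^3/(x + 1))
Quotient rule: (f/g)'=(f'g - fg')/g²
f=2x^3, f'=6x^2
g=x+1, g'=1

Answer: (6x^2·(x+1)-2x^3)/(x+1)²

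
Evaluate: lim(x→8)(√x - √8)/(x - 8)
Multiply by conjugate (√x + √8)/(√x + √8):
= (x - 8)/((x - 8)(√x + √8)) = 1/(√x + √8)
As x → 8: 1/(2√8)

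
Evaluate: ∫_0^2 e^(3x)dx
Antiderivative: (1/3)e^(3x)
Evaluate: (1/3)(e^6 - 1)

Answer: (e^6 - 1)/3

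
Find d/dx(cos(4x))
Chain rule: d/dx[cos(u)]=-sin(u)·u' where u=4x
u'=4

Answer: -4·sin(4x)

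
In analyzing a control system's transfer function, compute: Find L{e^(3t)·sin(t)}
First shifting: L{e^(at)f(t)} = F(s-a)
L{sin(t)} = 1/(s²+1)
Shift: 1/((s-3)²+1)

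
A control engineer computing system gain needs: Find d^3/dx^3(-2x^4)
Apply power rule 3 times:
d^1: -8x^3
d^2: -24x^2
d^3: -48x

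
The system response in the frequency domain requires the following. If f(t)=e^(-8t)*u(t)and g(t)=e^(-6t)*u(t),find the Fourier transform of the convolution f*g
By the convolution theorem: F{f*g} = F(omega)*G(omega)
F(omega) = 1/(8 + j*omega), G(omega) = 1/(6 + j*omega)
F{f*g} = 1/((8 + j*omega)(6 + j*omega))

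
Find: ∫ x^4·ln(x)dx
By parts: u = ln(x), dv = x^4 dx
du = 1/x dx, v = x^5/5
= x^5·ln(x)/5 - ∫ x^4/5 dx
= x^5·ln(x)/5 - x^5/25 + C

Answer: x^5(ln(x)/5 - 1/25) + C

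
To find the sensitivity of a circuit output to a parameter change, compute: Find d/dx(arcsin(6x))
d/dx[arcsin(u)]=u'/√(1-u²), u=6x, u'=6

Answer: 6/√(1-36x²)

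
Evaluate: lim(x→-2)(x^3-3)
Polynomial is continuous, so substitute x=-2:
1·(-2)^3 - 3=-11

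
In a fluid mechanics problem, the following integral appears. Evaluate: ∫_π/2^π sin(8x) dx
Antiderivative: -cos(8x)/8
Evaluate at bounds: [-cos(8·π)/8] - [-cos(8·π/2)/8]
= (-(1) + (1))/8 = 0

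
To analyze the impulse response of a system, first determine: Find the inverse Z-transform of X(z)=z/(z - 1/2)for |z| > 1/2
Standard pair: z/(z-a) <-> a^n * u[n] for causal signals
With a = 1/2: x[n] = (1/2)^n * u[n]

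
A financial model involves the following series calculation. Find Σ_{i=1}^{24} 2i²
= 2·n(n+1)(2n+1)/6 = 2·24·25·49/6 = 9800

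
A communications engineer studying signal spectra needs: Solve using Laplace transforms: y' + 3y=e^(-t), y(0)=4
Take L: sY - 4 + 3Y=1/(s + 1)
Y(s + 3)=1/(s + 1) + 4
Y=1/((s + 1)(s + 3)) + 4/(s + 3)
Partial fractions: 1/((s + 1)(s + 3))=(1/2)/(s + 1) - (1/2)/(s + 3)
So Y=(1/2)/(s + 1) + (7/2)/(s + 3)
Inverse Laplace transform (L^(-1){1/(s + 1)}=e^(-t), L^(-1){1/(s + 3)}=e^(-3t)):

Answer: y(t)=(1/2)·e^(-t) + (7/2)·e^(-3t)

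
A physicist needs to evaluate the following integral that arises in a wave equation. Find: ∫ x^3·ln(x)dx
By parts: u=ln(x), dv=x^3 dx
du=1/x dx, v=x^4/4
=x^4·ln(x)/4 - ∫ x^3/4 dx
=x^4·ln(x)/4 - x^4/16+C

Answer: x^4(ln(x)/4-1/16)+C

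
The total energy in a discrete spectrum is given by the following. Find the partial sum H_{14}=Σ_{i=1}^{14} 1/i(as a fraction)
H_14=1 + 1/2 + 1/3 + ... + 1/14
=1171733/360360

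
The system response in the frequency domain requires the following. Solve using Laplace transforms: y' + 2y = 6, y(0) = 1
Take L of both sides: sY(s) - 1 + 2Y(s)=6/s
Y(s)(s + 2)=6/s + 1
Y(s)=6/(s(s + 2)) + 1/(s + 2)
Partial fractions: 6/(s(s + 2))=3/s - 3/(s + 2)
So Y(s)=3/s - 2/(s + 2)
Inverse transform (L^(-1){1/s}=1, L^(-1){1/(s + 2)}=e^(-2t)):

Answer: y(t)=3 - 2·e^(-2t)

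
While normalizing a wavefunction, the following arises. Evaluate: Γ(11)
Γ(n) = (n-1)! for positive integers
Γ(11) = 10! = 3628800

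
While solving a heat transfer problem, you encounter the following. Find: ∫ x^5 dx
Using power rule: ∫ x^5 dx=1/6 x^6+C=(1/6)x^6+C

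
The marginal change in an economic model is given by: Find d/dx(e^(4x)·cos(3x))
Product rule: (fg)' = f'g+fg'
f = e^(4x), f' = 4·e^(4x)
g = cos(3x), g' = -3·sin(3x)

Answer: 4·e^(4x)·cos(3x)-3·e^(4x)·sin(3x)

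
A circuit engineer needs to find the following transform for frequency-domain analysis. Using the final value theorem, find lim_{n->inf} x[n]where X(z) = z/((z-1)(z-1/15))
Final value theorem: lim x[n]=lim_{z->1} (z-1)*X(z)
(z-1)*X(z)=z/(z-1/15)
As z->1: 1/(1 - 1/15)=1/(14/15)=15/14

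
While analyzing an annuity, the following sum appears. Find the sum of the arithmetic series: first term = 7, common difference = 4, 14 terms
Last term: a_n = 7+(14-1)·4 = 59
Sum = n(a_1+a_n)/2 = 14(7+59)/2 = 462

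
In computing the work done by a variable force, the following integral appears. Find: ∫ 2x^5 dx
Using power rule: ∫ 2x^5 dx=2/6 x^6 + C=(1/3)x^6 + C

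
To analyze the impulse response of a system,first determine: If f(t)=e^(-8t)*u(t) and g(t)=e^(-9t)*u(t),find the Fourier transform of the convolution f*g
By the convolution theorem: F{f*g}=F(omega)*G(omega)
F(omega)=1/(8 + j*omega), G(omega)=1/(9 + j*omega)
F{f*g}=1/((8 + j*omega)(9 + j*omega))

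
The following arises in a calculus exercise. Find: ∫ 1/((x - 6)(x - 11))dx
Partial fractions: 1/((x-6)(x-11))=A/(x-6)+B/(x-11)
A=-1/5, B=1/5
∫ [-1/5· 1/(x-6)+1/5· 1/(x-11)] dx
=(1/5)[ln|x-11| - ln|x-6|]+C

Answer: (1/5)·ln|(x-11)/(x-6)|+C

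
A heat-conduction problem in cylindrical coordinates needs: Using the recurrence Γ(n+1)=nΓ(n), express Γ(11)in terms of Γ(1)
Γ(11) = 10Γ(10) = 10·9Γ(9) = ... = 10!·Γ(1) = 3628800·Γ(1)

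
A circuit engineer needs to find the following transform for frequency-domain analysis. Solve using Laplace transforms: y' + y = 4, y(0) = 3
Take L of both sides: sY(s)-3+Y(s) = 4/s
Y(s)(s+1) = 4/s+3
Y(s) = 4/(s(s+1))+3/(s+1)
Partial fractions: 4/(s(s+1)) = 4/s - 4/(s+1)
So Y(s) = 4/s - 1/(s+1)
Inverse transform (L^(-1){1/s} = 1, L^(-1){1/(s+1)} = e^(-t)):

Answer: y(t) = 4 - e^(-t)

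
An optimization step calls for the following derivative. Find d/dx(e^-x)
Chain rule: d/dx[e^u] = e^u · u' where u = -x
u' = -1

Answer: -1·e^-x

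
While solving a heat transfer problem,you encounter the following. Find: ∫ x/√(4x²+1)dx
Let u=4x²+1, du=8x dx
∫ (1/8)·u^(-1/2) du=√u/4+C

Answer: √(4x²+1)/4+C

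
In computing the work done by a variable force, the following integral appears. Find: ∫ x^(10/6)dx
Power rule: ∫ x^(5/3) dx = x^(8/3)/(8/3) + C

Answer: (3/8)·x^(8/3) + C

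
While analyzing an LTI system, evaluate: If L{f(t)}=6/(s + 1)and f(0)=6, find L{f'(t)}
L{f'(t)} = s·F(s) - f(0) = 6s/(s + 1) - 6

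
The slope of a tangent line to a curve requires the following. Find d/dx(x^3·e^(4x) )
Product rule: (fg)' = f'g + fg'
f = x^3, f' = 3x^2
g = e^(4x), g' = 4·e^(4x)

Answer: 3x^2·e^(4x) + 4x^3·e^(4x)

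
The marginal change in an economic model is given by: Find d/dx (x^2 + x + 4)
Power rule: d/dx(ax^n) = n·a·x^(n-1)
Term by term: 2·x + 1

Answer: 2x + 1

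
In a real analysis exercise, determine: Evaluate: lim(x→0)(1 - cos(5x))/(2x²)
Using 1-cos(u) ≈ u²/2 for small u:
(1-cos(5x)) ≈ (5x)²/2 = 25x²/2
So limit = 25/(2·2) = 25/4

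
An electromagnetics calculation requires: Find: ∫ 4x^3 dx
Using power rule: ∫ 4x^3 dx = 4/4 x^4 + C = x^4 + C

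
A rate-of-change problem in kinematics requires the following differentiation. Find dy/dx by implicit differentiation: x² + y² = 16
Differentiate both sides: 2x+2y·(dy/dx)=0
Solve: dy/dx=-2x/(2y)=-x/y

Answer: dy/dx=-x/y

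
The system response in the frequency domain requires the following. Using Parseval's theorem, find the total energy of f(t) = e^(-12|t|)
Parseval's theorem: E = integral |f(t)|^2 dt = (1/2pi) integral |F(omega)|^2 domega
E = integral_{-inf}^{inf} e^(-24|t|) dt = 2*integral_0^inf e^(-24t) dt = 2/(2*12) = 1/12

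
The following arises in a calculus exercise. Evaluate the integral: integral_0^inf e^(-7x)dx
integral_0^inf e^(-7x) dx = [-1/7*e^(-7x)]_0^inf
= 0 - (-1/7) = 1/7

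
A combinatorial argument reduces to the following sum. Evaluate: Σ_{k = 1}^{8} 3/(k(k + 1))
Partial fractions: 3/(k(k + 1))=3/k - 3/(k + 1)
Telescoping sum: 3(1 - 1/9)=3·8/9

Answer: 8/3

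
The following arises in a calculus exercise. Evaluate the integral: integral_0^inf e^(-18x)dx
integral_0^inf e^(-18x) dx = [-1/18*e^(-18x)]_0^inf
= 0 - (-1/18) = 1/18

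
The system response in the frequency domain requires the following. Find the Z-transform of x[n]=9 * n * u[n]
Z{n * u[n]}=z/(z-1)^2
By linearity: Z{9 * n * u[n]}=9z/(z-1)^2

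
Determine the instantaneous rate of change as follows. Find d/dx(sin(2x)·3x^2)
Product rule: (fg)'=f'g+fg'
f=sin(2x), f'=2·cos(2x)
g=3x^2, g'=6x

Answer: 6·cos(2x)·x^2+6·sin(2x)·x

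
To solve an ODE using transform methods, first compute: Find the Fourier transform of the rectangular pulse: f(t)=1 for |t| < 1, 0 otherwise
F(omega)=integral from -1 to 1 of e^(-j*omega*t) dt
=2*sin(1*omega)/omega=2*sinc(1*omega/pi)

Answer: 2*sin(1*omega)/omega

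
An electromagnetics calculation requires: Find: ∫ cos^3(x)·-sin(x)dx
Let u=cos(x), du=-sin(x) dx
∫ u^3 du=u^4/4 + C

Answer: cos^4(x)/4 + C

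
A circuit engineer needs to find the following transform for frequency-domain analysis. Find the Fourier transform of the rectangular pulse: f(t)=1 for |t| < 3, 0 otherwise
F(omega) = integral from -3 to 3 of e^(-j * omega * t) dt
= 2 * sin(3 * omega)/omega = 6 * sinc(3 * omega/pi)

Answer: 2 * sin(3 * omega)/omega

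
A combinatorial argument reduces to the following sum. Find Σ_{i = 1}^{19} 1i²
=1·n(n + 1)(2n + 1)/6=1·19·20·39/6=2470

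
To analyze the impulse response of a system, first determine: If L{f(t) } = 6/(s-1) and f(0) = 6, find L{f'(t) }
L{f'(t)} = s·F(s) - f(0) = 6s/(s-1)-6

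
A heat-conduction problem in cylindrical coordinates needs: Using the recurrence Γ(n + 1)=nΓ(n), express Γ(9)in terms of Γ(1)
Γ(9)=8Γ(8)=8·7Γ(7)=...=8!·Γ(1)=40320·Γ(1)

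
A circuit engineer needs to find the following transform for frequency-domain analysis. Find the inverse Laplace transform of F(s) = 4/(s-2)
L^(-1){4/(s-a)} = c·e^(at)
Here a = 2, c = 4

Answer: 4e^(2t)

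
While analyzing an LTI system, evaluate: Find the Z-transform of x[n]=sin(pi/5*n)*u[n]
Z{sin(w0*n)*u[n]}=z*sin(w0)/(z^2 - 2z*cos(w0) + 1)
With w0=pi/5: X(z)=z*sin(pi/5)/(z^2 - 2z*cos(pi/5) + 1)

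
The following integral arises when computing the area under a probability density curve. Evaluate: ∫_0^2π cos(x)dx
Antiderivative: sin(x)
Evaluate at bounds: [sin(1·2π)/1] - [sin(1·0)/1]
=((0) - (0))/1=0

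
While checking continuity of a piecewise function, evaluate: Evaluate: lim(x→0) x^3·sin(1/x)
Squeeze theorem: -|x^3| ≤ x^3·sin(1/x) ≤ |x^3|
Since x^3 → 0 as x → 0, by squeeze theorem the limit is 0

Answer: 0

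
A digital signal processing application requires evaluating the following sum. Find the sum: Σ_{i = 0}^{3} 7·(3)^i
Geometric series: S=a(1 - r^n)/(1 - r)
a=7, r=3, n=4
S=7(1 - 81)/-2=280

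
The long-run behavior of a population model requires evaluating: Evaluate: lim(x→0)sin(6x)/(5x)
L'Hôpital (0/0): lim 6cos(6x)/5=6/5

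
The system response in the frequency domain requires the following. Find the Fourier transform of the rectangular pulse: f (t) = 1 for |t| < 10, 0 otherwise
F(omega)=integral from -10 to 10 of e^(-j*omega*t) dt
=2*sin(10*omega)/omega=20*sinc(10*omega/pi)

Answer: 2*sin(10*omega)/omega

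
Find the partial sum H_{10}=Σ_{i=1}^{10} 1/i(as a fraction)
H_10 = 1+1/2+1/3+...+1/10
= 7381/2520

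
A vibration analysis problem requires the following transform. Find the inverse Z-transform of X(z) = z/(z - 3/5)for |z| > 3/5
Standard pair: z/(z-a) <-> a^n*u[n] for causal signals
With a=3/5: x[n]=(3/5)^n*u[n]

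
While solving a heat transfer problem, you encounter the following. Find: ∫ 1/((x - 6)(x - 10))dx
Partial fractions: 1/((x-6)(x-10))=A/(x-6) + B/(x-10)
A=-1/4, B=1/4
∫ [-1/4· 1/(x-6) + 1/4· 1/(x-10)] dx
=(1/4)[ln|x-10| - ln|x-6|] + C

Answer: (1/4)·ln|(x-10)/(x-6)| + C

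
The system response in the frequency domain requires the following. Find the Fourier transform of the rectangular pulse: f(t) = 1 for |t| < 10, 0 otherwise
F(omega) = integral from -10 to 10 of e^(-j * omega * t) dt
= 2 * sin(10 * omega)/omega = 20 * sinc(10 * omega/pi)

Answer: 2 * sin(10 * omega)/omega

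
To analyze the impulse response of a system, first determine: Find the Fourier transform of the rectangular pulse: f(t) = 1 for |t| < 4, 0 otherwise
F(omega)=integral from -4 to 4 of e^(-j*omega*t) dt
=2*sin(4*omega)/omega=8*sinc(4*omega/pi)

Answer: 2*sin(4*omega)/omega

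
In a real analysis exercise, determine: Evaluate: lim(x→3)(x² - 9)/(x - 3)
Factor: (x² - 9) = (x-3)(x + 3)
Cancel (x-3): lim(x→3) (x + 3) = 6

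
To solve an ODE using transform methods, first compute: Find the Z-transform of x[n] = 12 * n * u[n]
Z{n*u[n]}=z/(z-1)^2
By linearity: Z{12*n*u[n]}=12z/(z-1)^2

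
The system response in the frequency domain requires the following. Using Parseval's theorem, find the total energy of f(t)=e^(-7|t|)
Parseval's theorem: E = integral |f(t)|^2 dt = (1/2pi) integral |F(omega)|^2 domega
E = integral_{-inf}^{inf} e^(-14|t|) dt = 2 * integral_0^inf e^(-14t) dt = 2/(2 * 7) = 1/7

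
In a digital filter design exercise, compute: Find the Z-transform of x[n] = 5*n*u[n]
Z{n*u[n]}=z/(z-1)^2
By linearity: Z{5*n*u[n]}=5z/(z-1)^2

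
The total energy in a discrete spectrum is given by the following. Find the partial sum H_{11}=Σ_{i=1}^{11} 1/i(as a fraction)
H_11=1+1/2+1/3+...+1/11
=83711/27720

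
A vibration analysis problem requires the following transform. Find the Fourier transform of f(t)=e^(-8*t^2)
The Fourier transform of a Gaussian e^(-a * t^2) is sqrt(pi/a) * e^(-omega^2/(4a)).
With a=8: F(omega)=sqrt(pi/8) * e^(-omega^2/32)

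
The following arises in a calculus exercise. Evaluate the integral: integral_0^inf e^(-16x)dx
integral_0^inf e^(-16x) dx=[-1/16 * e^(-16x)]_0^inf
=0 - (-1/16)=1/16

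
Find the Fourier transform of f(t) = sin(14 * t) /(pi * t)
sin(W * t)/(pi * t) = (W/pi) * sinc(W * t/pi) is the impulse response of the ideal low-pass filter with cutoff W (here W = 14).
Its Fourier transform is a rectangular function:
F(omega) = 1 for |omega| < 14, 0 otherwise

Answer: rect(omega/28) [i.e., 1 for |omega| < 14, 0 otherwise]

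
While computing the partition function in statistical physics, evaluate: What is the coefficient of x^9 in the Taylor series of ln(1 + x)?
ln(1+x) = Σ (-1)^(n+1) x^n/n
Coefficient of x^9 = (-1)^10/9 = 1/9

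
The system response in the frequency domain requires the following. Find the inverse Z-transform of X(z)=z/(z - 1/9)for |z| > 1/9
Standard pair: z/(z-a) <-> a^n * u[n] for causal signals
With a=1/9: x[n]=(1/9)^n * u[n]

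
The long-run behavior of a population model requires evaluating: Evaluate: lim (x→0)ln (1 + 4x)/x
L'Hôpital (0/0): lim 4/(1+4x) / 1=4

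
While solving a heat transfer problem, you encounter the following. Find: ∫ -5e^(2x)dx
Since d/dx[e^(2x)]=2e^(2x), we get -5/2 e^(2x) + C

Answer: (-5/2)e^(2x) + C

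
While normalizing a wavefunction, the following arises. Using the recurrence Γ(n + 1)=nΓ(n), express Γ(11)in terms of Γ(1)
Γ(11)=10Γ(10)=10·9Γ(9)=...=10!·Γ(1)=3628800·Γ(1)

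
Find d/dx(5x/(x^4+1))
Quotient rule: (f/g)'=(f'g - fg')/g²
f=5x, f'=5
g=x^4+1, g'=4x^3

Answer: (5·(x^4+1)-20x^4)/(x^4+1)²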